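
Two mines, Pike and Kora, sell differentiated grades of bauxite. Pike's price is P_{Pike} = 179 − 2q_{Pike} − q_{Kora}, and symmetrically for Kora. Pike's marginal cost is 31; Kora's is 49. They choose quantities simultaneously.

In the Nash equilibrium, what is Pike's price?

Mine Pike's profit: π = q_{Pike}(179 − 2q_{Pike} − q_{Kora}) − 31q_{Pike}.
∂π/∂q_{Pike} = 148 − 4q_{Pike} − q_{Kora} = 0 ⇒ q_{Pike} = 37 − 0.25q_{Kora}.
Similarly q_{Kora} = 32.5 − 0.25q_{Pike}.
Substituting the second reaction function into the first: q_{Pike} = 37 − 0.25(32.5 − 0.25q_{Pike}), which gives 0.9375q_{Pike} = 28.875 ⇒ q_{Pike} = 30.8.
Then q_{Kora} = 32.5 − 0.25·30.8 = 24.8.
P_{Pike} = 179 − 2·30.8 − 24.8 = 92.6.

92.6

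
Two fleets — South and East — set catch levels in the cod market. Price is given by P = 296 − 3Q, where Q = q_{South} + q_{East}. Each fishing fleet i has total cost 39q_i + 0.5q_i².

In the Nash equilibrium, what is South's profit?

Fishing fleet South's profit: π = q_{South}(296 − 3(q_{South} + q_{East})) − 39q_{South} − 0.5q_{South}².
∂π/∂q_{South} = 257 − 7q_{South} − 3q_{East} = 0, so q_{South} = 257/7 − (3/7)q_{East}.
Setting q_{South} = q_{East} in the reaction function: q_{South} = 257/7 − (3/7)q_{South}, so q_{South} = (257/7) / (10/7) = 25.7.
Price P = 296 − 3·51.4 = 141.8.
South's profit: (141.8 − 39)·25.7 − 0.5(25.7)² = 2311.715.

2311.715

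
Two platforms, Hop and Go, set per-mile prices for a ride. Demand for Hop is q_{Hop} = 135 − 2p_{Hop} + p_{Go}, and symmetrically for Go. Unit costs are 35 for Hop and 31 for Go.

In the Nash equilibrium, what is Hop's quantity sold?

65.6

Hop's profit: π = (p_{Hop} − 35)(135 − 2p_{Hop} + p_{Go}).
∂π/∂p_{Hop} = 205 − 4p_{Hop} + p_{Go} = 0 ⇒ p_{Hop} = 51.25 + 0.25p_{Go}.
Similarly p_{Go} = 49.25 + 0.25p_{Hop}.
Plugging p_{Go} into Hop's best response: p_{Hop} = 51.25 + 0.25(49.25 + 0.25p_{Hop}) ⇒ 0.9375p_{Hop} = 63.5625, so p_{Hop} = 67.8.
Then p_{Go} = 49.25 + 0.25·67.8 = 66.2.
q_{Hop} = 135 − 2·67.8 + 66.2 = 65.6.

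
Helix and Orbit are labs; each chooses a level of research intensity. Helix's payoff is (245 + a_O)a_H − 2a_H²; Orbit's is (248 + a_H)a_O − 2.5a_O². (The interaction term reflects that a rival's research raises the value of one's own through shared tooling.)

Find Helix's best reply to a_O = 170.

Expanding Helix's payoff: 245a_H + a_Oa_H − 2a_H².
∂π/∂a_H = 245 + a_O − 4a_H = 0, so a_H = 61.25 + 0.25a_O.
At a_O = 170: a_H = 61.25 + 0.25·170 = 103.75.

103.75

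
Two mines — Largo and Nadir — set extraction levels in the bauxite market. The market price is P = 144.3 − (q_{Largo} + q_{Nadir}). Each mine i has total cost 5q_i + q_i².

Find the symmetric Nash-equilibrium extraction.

Mine Largo's profit: π = q_{Largo}(144.3 − (q_{Largo} + q_{Nadir})) − 5q_{Largo} − q_{Largo}².
∂π/∂q_{Largo} = 139.3 − 4q_{Largo} − q_{Nadir} = 0, so q_{Largo} = 34.825 − 0.25q_{Nadir}.
By symmetry q_{Nadir} = q_{Largo}; substituting into the reaction function, 1.25q_{Largo} = 34.825 and q_{Largo} = 27.86.

27.86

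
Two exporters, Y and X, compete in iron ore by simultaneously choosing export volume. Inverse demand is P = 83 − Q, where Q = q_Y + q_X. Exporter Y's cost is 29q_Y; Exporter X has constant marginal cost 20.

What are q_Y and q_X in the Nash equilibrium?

15, 24

Exporter Y's profit: π = q_Y(83 − (q_Y + q_X)) − 29q_Y.
∂π/∂q_Y = 54 − 2q_Y − q_X = 0, so q_Y = 27 − 0.5q_X.
By the same steps for X: q_X = 31.5 − 0.5q_Y.
Plugging q_X into Y's best response: q_Y = 27 − 0.5(31.5 − 0.5q_Y) ⇒ 0.75q_Y = 11.25, so q_Y = 15.
Then q_X = 31.5 − 0.5·15 = 24.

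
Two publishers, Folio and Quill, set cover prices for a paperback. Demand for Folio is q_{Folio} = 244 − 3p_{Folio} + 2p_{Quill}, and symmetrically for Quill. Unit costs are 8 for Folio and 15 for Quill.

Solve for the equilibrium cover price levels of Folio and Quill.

68.3125, 70.9375

Folio's profit: π = (p_{Folio} − 8)(244 − 3p_{Folio} + 2p_{Quill}).
∂π/∂p_{Folio} = 268 − 6p_{Folio} + 2p_{Quill} = 0 ⇒ p_{Folio} = 134/3 + (1/3)p_{Quill}.
Similarly p_{Quill} = 289/6 + (1/3)p_{Folio}.
Plugging p_{Quill} into Folio's best response: p_{Folio} = 134/3 + (1/3)(289/6 + (1/3)p_{Folio}) ⇒ (8/9)p_{Folio} = 1093/18, so p_{Folio} = 68.3125.
Then p_{Quill} = 289/6 + (1/3)·68.3125 = 70.9375.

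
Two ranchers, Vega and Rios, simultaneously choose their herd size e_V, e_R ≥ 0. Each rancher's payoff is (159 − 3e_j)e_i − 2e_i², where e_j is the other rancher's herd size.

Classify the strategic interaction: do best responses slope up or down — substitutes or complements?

strategic substitutes

Vega's payoff is (159 − 3e_R)e_V − 2e_V².
∂π/∂e_V = 159 − 3e_R − 4e_V = 0, so e_V = 39.75 − 0.75e_R.
The best-response slope de_V/de_R = −0.75 < 0: the reaction function is downward-sloping, so the choices are strategic substitutes.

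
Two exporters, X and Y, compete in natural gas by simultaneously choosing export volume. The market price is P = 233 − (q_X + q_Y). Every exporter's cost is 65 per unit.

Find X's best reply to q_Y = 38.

65

Exporter X's profit: π = q_X(233 − (q_X + q_Y)) − 65q_X.
∂π/∂q_X = 168 − 2q_X − q_Y = 0, so q_X = 84 − 0.5q_Y.
At q_Y = 38: q_X = 84 − 0.5·38 = 65.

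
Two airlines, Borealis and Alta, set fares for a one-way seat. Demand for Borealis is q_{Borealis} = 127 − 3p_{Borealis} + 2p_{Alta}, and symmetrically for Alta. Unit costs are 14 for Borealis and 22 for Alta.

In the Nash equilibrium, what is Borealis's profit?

2655.1875

Borealis's profit: π = (p_{Borealis} − 14)(127 − 3p_{Borealis} + 2p_{Alta}).
∂π/∂p_{Borealis} = 169 − 6p_{Borealis} + 2p_{Alta} = 0 ⇒ p_{Borealis} = 169/6 + (1/3)p_{Alta}.
Similarly p_{Alta} = 193/6 + (1/3)p_{Borealis}.
Solving the two reaction functions simultaneously: (1 − (1/3)(1/3))p_{Borealis} = 169/6 + (1/3)·(193/6), so (8/9)p_{Borealis} = 350/9 and p_{Borealis} = 43.75.
Then p_{Alta} = 193/6 + (1/3)·43.75 = 46.75.
q_{Borealis} = 127 − 3·43.75 + 2·46.75 = 89.25.
Profit = (43.75 − 14)·89.25 = 2655.1875.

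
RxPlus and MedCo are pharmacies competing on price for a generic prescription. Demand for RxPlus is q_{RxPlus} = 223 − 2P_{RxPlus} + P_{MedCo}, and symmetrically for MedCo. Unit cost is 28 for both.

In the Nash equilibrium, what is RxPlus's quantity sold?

130

RxPlus's profit: π = (P_{RxPlus} − 28)(223 − 2P_{RxPlus} + P_{MedCo}).
∂π/∂P_{RxPlus} = 279 − 4P_{RxPlus} + P_{MedCo} = 0 ⇒ P_{RxPlus} = 69.75 + 0.25P_{MedCo}.
The game is symmetric, so in equilibrium P_{MedCo} = P_{RxPlus}: the reaction function gives 0.75P_{RxPlus} = 69.75, hence P_{RxPlus} = 93.
q_{RxPlus} = 223 − 2·93 + 93 = 130.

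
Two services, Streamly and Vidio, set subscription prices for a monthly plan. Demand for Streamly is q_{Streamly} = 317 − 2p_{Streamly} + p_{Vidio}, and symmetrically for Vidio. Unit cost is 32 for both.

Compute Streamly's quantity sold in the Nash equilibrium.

190

Streamly's profit: π = (p_{Streamly} − 32)(317 − 2p_{Streamly} + p_{Vidio}).
∂π/∂p_{Streamly} = 381 − 4p_{Streamly} + p_{Vidio} = 0 ⇒ p_{Streamly} = 95.25 + 0.25p_{Vidio}.
Setting p_{Streamly} = p_{Vidio} in the reaction function: p_{Streamly} = 95.25 + 0.25p_{Streamly}, so p_{Streamly} = 95.25 / 0.75 = 127.
q_{Streamly} = 317 − 2·127 + 127 = 190.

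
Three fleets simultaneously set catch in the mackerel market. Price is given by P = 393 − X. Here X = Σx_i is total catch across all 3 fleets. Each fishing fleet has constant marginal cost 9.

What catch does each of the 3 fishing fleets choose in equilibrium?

96

A representative fishing fleet's profit is π_i = x_i(393 − X) − 9x_i, with X = x_i + Σ_{j≠i} x_j.
First-order condition: 384 − 2x_i − Σ_{j≠i} x_j = 0.
Imposing symmetry (x_j = x for all j) turns Σ_{j≠i} x_j into 2x, so 384 = 4x and x = 96.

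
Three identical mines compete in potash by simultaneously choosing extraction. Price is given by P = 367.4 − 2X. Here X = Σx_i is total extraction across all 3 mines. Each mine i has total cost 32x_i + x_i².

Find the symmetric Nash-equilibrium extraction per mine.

33.54

A representative mine's profit is π_i = x_i(367.4 − 2X) − 32x_i − x_i², with X = x_i + Σ_{j≠i} x_j.
First-order condition: 335.4 − 6x_i − 2Σ_{j≠i} x_j = 0.
In a symmetric equilibrium every mine chooses the same x, so Σ_{j≠i} x_j = 2x. The condition becomes 335.4 − 10x = 0, giving x = 335.4/10 = 33.54.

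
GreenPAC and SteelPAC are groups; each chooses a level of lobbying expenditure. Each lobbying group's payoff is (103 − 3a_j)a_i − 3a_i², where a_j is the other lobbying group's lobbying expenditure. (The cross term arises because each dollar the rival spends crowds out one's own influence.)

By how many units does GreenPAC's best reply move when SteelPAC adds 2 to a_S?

GreenPAC's payoff is (103 − 3a_S)a_G − 3a_G².
∂π/∂a_G = 103 − 3a_S − 6a_G = 0, so a_G = 103/6 − 0.5a_S.
The reaction-function slope is −0.5, so a 2-unit rise in a_S moves a_G by −0.5 × 2 = −1. GreenPAC's best response falls — the actions are strategic substitutes.

-1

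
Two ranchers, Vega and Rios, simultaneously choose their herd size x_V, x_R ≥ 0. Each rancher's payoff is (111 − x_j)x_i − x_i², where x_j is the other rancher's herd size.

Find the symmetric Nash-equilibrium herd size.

37

Vega's payoff is (111 − x_R)x_V − x_V².
∂π/∂x_V = 111 − x_R − 2x_V = 0, so x_V = 55.5 − 0.5x_R.
Setting x_V = x_R in the reaction function: x_V = 55.5 − 0.5x_V, so x_V = 55.5 / 1.5 = 37.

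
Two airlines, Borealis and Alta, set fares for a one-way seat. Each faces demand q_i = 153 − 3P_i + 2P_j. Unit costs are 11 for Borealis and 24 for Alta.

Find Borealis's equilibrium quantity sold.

Borealis's profit: π = (P_{Borealis} − 11)(153 − 3P_{Borealis} + 2P_{Alta}).
∂π/∂P_{Borealis} = 186 − 6P_{Borealis} + 2P_{Alta} = 0 ⇒ P_{Borealis} = 31 + (1/3)P_{Alta}.
Similarly P_{Alta} = 37.5 + (1/3)P_{Borealis}.
Substituting the second reaction function into the first: P_{Borealis} = 31 + (1/3)(37.5 + (1/3)P_{Borealis}), which gives (8/9)P_{Borealis} = 43.5 ⇒ P_{Borealis} = 48.9375.
Then P_{Alta} = 37.5 + (1/3)·48.9375 = 53.8125.
q_{Borealis} = 153 − 3·48.9375 + 2·53.8125 = 113.8125.

113.8125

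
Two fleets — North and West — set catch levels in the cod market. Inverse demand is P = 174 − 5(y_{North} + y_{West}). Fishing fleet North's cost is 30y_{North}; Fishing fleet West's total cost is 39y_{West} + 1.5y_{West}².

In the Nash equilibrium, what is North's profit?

Fishing fleet North's profit: π = y_{North}(174 − 5(y_{North} + y_{West})) − 30y_{North}.
∂π/∂y_{North} = 144 − 10y_{North} − 5y_{West} = 0, so y_{North} = 14.4 − 0.5y_{West}.
For West: ∂π/∂y_{West} = 135 − 13y_{West} − 5y_{North} = 0 ⇒ y_{West} = 135/13 − (5/13)y_{North}.
Substituting the second reaction function into the first: y_{North} = 14.4 − 0.5(135/13 − (5/13)y_{North}), which gives (21/26)y_{North} = 1197/130 ⇒ y_{North} = 11.4.
Then y_{West} = 135/13 − (5/13)·11.4 = 6.
Price P = 174 − 5·17.4 = 87.
North's profit: (87 − 30)·11.4 = 649.8.

649.8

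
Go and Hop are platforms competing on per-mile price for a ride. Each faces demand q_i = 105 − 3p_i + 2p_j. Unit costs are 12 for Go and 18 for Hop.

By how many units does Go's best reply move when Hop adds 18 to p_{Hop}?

Go's profit: π = (p_{Go} − 12)(105 − 3p_{Go} + 2p_{Hop}).
∂π/∂p_{Go} = 141 − 6p_{Go} + 2p_{Hop} = 0 ⇒ p_{Go} = 23.5 + (1/3)p_{Hop}.
The reaction-function slope is 1/3, so an 18-unit rise in p_{Hop} moves p_{Go} by 1/3 × 18 = 6. Go's best response rises — the actions are strategic complements.

6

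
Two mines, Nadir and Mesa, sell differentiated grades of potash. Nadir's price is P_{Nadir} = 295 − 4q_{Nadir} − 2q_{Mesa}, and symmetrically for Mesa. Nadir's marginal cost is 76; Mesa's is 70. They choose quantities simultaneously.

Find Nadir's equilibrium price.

Mine Nadir's profit: π = q_{Nadir}(295 − 4q_{Nadir} − 2q_{Mesa}) − 76q_{Nadir}.
∂π/∂q_{Nadir} = 219 − 8q_{Nadir} − 2q_{Mesa} = 0 ⇒ q_{Nadir} = 27.375 − 0.25q_{Mesa}.
Similarly q_{Mesa} = 28.125 − 0.25q_{Nadir}.
Plugging q_{Mesa} into Nadir's best response: q_{Nadir} = 27.375 − 0.25(28.125 − 0.25q_{Nadir}) ⇒ 0.9375q_{Nadir} = 651/32, so q_{Nadir} = 21.7.
Then q_{Mesa} = 28.125 − 0.25·21.7 = 22.7.
P_{Nadir} = 295 − 4·21.7 − 2·22.7 = 162.8.

162.8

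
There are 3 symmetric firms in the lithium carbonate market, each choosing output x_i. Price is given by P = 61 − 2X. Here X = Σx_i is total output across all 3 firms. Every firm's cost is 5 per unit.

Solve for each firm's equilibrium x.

A representative firm's profit is π_i = x_i(61 − 2X) − 5x_i, with X = x_i + Σ_{j≠i} x_j.
First-order condition: 56 − 4x_i − 2Σ_{j≠i} x_j = 0.
In a symmetric equilibrium every firm chooses the same x, so Σ_{j≠i} x_j = 2x. The condition becomes 56 − 8x = 0, giving x = 56/8 = 7.

7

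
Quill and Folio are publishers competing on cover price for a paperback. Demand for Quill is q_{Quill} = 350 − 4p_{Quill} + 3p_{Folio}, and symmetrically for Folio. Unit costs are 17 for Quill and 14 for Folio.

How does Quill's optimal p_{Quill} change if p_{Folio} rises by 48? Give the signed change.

Quill's profit: π = (p_{Quill} − 17)(350 − 4p_{Quill} + 3p_{Folio}).
∂π/∂p_{Quill} = 418 − 8p_{Quill} + 3p_{Folio} = 0 ⇒ p_{Quill} = 52.25 + 0.375p_{Folio}.
The reaction-function slope is 0.375, so a 48-unit rise in p_{Folio} moves p_{Quill} by 0.375 × 48 = 18. Quill's best response rises — the actions are strategic complements.

18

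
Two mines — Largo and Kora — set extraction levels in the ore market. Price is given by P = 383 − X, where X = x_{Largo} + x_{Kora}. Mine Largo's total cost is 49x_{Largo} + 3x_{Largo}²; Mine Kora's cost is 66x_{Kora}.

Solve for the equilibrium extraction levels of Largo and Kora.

23.4, 146.8

Mine Largo's profit: π = x_{Largo}(383 − (x_{Largo} + x_{Kora})) − 49x_{Largo} − 3x_{Largo}².
∂π/∂x_{Largo} = 334 − 8x_{Largo} − x_{Kora} = 0, so x_{Largo} = 41.75 − 0.125x_{Kora}.
For Kora: ∂π/∂x_{Kora} = 317 − 2x_{Kora} − x_{Largo} = 0 ⇒ x_{Kora} = 158.5 − 0.5x_{Largo}.
Solving the two reaction functions simultaneously: (1 − (−0.125)(−0.5))x_{Largo} = 41.75 − 0.125·158.5, so 0.9375x_{Largo} = 21.9375 and x_{Largo} = 23.4.
Then x_{Kora} = 158.5 − 0.5·23.4 = 146.8.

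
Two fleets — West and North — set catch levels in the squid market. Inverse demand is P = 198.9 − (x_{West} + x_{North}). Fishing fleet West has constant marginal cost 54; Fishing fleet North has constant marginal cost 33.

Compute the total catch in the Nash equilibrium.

103.6

Fishing fleet West's profit: π = x_{West}(198.9 − (x_{West} + x_{North})) − 54x_{West}.
∂π/∂x_{West} = 144.9 − 2x_{West} − x_{North} = 0, so x_{West} = 72.45 − 0.5x_{North}.
By the same steps for North: x_{North} = 82.95 − 0.5x_{West}.
Solving the two reaction functions simultaneously: (1 − (−0.5)(−0.5))x_{West} = 72.45 − 0.5·82.95, so 0.75x_{West} = 30.975 and x_{West} = 41.3.
Then x_{North} = 82.95 − 0.5·41.3 = 62.3.
Total catch: 41.3 + 62.3 = 103.6.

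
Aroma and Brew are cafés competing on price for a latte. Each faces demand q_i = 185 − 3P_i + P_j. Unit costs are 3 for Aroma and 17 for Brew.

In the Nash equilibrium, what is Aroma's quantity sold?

Aroma's profit: π = (P_{Aroma} − 3)(185 − 3P_{Aroma} + P_{Brew}).
∂π/∂P_{Aroma} = 194 − 6P_{Aroma} + P_{Brew} = 0 ⇒ P_{Aroma} = 97/3 + (1/6)P_{Brew}.
Similarly P_{Brew} = 118/3 + (1/6)P_{Aroma}.
Substituting the second reaction function into the first: P_{Aroma} = 97/3 + (1/6)(118/3 + (1/6)P_{Aroma}), which gives (35/36)P_{Aroma} = 350/9 ⇒ P_{Aroma} = 40.
Then P_{Brew} = 118/3 + (1/6)·40 = 46.
q_{Aroma} = 185 − 3·40 + 46 = 111.

111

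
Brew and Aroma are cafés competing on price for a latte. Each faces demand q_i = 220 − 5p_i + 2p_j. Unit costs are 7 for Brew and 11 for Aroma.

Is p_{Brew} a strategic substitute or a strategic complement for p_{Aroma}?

Brew's profit: π = (p_{Brew} − 7)(220 − 5p_{Brew} + 2p_{Aroma}).
∂π/∂p_{Brew} = 255 − 10p_{Brew} + 2p_{Aroma} = 0 ⇒ p_{Brew} = 25.5 + 0.2p_{Aroma}.
The best-response slope dp_{Brew}/dp_{Aroma} = 0.2 > 0: the reaction function is upward-sloping, so the choices are strategic complements.

strategic complements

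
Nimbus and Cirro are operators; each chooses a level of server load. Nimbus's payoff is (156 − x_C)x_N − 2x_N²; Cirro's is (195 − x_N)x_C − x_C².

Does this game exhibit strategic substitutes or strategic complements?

strategic substitutes

Expanding Nimbus's payoff: 156x_N − x_Cx_N − 2x_N².
∂π/∂x_N = 156 − x_C − 4x_N = 0, so x_N = 39 − 0.25x_C.
The best-response slope dx_N/dx_C = −0.25 < 0: the reaction function is downward-sloping, so the choices are strategic substitutes.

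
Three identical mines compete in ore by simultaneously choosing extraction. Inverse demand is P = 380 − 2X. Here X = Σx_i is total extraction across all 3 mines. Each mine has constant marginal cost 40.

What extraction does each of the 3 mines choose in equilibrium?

A representative mine's profit is π_i = x_i(380 − 2X) − 40x_i, with X = x_i + Σ_{j≠i} x_j.
First-order condition: 340 − 4x_i − 2Σ_{j≠i} x_j = 0.
Imposing symmetry (x_j = x for all j) turns Σ_{j≠i} x_j into 2x, so 340 = 8x and x = 42.5.

42.5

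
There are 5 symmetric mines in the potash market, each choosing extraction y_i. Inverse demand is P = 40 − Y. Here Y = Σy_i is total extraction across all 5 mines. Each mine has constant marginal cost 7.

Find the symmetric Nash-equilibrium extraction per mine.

A representative mine's profit is π_i = y_i(40 − Y) − 7y_i, with Y = y_i + Σ_{j≠i} y_j.
First-order condition: 33 − 2y_i − Σ_{j≠i} y_j = 0.
Imposing symmetry (y_j = y for all j) turns Σ_{j≠i} y_j into 4y, so 33 = 6y and y = 5.5.

5.5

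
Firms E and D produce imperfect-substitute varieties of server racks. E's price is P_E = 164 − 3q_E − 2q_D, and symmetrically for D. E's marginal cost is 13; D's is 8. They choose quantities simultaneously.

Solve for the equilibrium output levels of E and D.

18.5625, 19.8125

Firm E's profit: π = q_E(164 − 3q_E − 2q_D) − 13q_E.
∂π/∂q_E = 151 − 6q_E − 2q_D = 0 ⇒ q_E = 151/6 − (1/3)q_D.
Similarly q_D = 26 − (1/3)q_E.
Substituting the second reaction function into the first: q_E = 151/6 − (1/3)(26 − (1/3)q_E), which gives (8/9)q_E = 16.5 ⇒ q_E = 18.5625.
Then q_D = 26 − (1/3)·18.5625 = 19.8125.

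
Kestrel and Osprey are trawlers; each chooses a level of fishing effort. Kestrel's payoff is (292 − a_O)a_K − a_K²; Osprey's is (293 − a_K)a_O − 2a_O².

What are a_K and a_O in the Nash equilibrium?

Expanding Kestrel's payoff: 292a_K − a_Oa_K − a_K².
∂π/∂a_K = 292 − a_O − 2a_K = 0, so a_K = 146 − 0.5a_O.
Likewise for Osprey: a_O = 73.25 − 0.25a_K.
Substituting the second reaction function into the first: a_K = 146 − 0.5(73.25 − 0.25a_K), which gives 0.875a_K = 109.375 ⇒ a_K = 125.
Then a_O = 73.25 − 0.25·125 = 42.

125, 42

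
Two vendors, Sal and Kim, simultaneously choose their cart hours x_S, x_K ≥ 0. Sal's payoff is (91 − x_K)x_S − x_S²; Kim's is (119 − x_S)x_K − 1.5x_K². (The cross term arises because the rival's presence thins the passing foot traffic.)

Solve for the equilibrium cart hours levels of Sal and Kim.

Expanding Sal's payoff: 91x_S − x_Kx_S − x_S².
∂π/∂x_S = 91 − x_K − 2x_S = 0, so x_S = 45.5 − 0.5x_K.
Likewise for Kim: x_K = 119/3 − (1/3)x_S.
Plugging x_K into Sal's best response: x_S = 45.5 − 0.5(119/3 − (1/3)x_S) ⇒ (5/6)x_S = 77/3, so x_S = 30.8.
Then x_K = 119/3 − (1/3)·30.8 = 29.4.

30.8, 29.4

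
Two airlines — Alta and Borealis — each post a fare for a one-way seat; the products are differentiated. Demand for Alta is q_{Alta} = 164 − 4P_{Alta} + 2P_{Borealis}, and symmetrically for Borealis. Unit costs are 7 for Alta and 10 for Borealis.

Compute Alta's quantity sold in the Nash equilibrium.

101.6

Alta's profit: π = (P_{Alta} − 7)(164 − 4P_{Alta} + 2P_{Borealis}).
∂π/∂P_{Alta} = 192 − 8P_{Alta} + 2P_{Borealis} = 0 ⇒ P_{Alta} = 24 + 0.25P_{Borealis}.
Similarly P_{Borealis} = 25.5 + 0.25P_{Alta}.
Substituting the second reaction function into the first: P_{Alta} = 24 + 0.25(25.5 + 0.25P_{Alta}), which gives 0.9375P_{Alta} = 30.375 ⇒ P_{Alta} = 32.4.
Then P_{Borealis} = 25.5 + 0.25·32.4 = 33.6.
q_{Alta} = 164 − 4·32.4 + 2·33.6 = 101.6.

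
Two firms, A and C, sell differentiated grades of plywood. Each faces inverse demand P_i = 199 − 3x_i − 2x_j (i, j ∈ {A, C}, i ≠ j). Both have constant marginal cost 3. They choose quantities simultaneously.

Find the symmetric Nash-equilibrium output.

24.5

Firm A's profit: π = x_A(199 − 3x_A − 2x_C) − 3x_A.
∂π/∂x_A = 196 − 6x_A − 2x_C = 0 ⇒ x_A = 98/3 − (1/3)x_C.
By symmetry x_C = x_A; substituting into the reaction function, (4/3)x_A = 98/3 and x_A = 24.5.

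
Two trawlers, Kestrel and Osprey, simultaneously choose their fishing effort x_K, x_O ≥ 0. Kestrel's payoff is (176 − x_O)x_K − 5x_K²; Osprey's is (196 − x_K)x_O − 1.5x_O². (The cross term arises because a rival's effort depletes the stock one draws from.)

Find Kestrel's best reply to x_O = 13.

16.3

Expanding Kestrel's payoff: 176x_K − x_Ox_K − 5x_K².
∂π/∂x_K = 176 − x_O − 10x_K = 0, so x_K = 17.6 − 0.1x_O.
At x_O = 13: x_K = 17.6 − 0.1·13 = 16.3.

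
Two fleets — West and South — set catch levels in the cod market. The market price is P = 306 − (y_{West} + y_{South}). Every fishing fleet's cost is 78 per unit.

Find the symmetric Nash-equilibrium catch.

Fishing fleet West's profit: π = y_{West}(306 − (y_{West} + y_{South})) − 78y_{West}.
∂π/∂y_{West} = 228 − 2y_{West} − y_{South} = 0, so y_{West} = 114 − 0.5y_{South}.
The game is symmetric, so in equilibrium y_{South} = y_{West}: the reaction function gives 1.5y_{West} = 114, hence y_{West} = 76.

76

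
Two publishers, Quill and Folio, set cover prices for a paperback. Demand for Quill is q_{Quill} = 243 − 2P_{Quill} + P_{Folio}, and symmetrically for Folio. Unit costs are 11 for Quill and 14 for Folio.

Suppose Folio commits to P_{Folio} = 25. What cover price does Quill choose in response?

Quill's profit: π = (P_{Quill} − 11)(243 − 2P_{Quill} + P_{Folio}).
∂π/∂P_{Quill} = 265 − 4P_{Quill} + P_{Folio} = 0 ⇒ P_{Quill} = 66.25 + 0.25P_{Folio}.
At P_{Folio} = 25: P_{Quill} = 66.25 + 0.25·25 = 72.5.

72.5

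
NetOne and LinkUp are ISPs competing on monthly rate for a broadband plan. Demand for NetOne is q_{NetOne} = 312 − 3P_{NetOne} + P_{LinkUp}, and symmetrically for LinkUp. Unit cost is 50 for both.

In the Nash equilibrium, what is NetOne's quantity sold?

NetOne's profit: π = (P_{NetOne} − 50)(312 − 3P_{NetOne} + P_{LinkUp}).
∂π/∂P_{NetOne} = 462 − 6P_{NetOne} + P_{LinkUp} = 0 ⇒ P_{NetOne} = 77 + (1/6)P_{LinkUp}.
Setting P_{NetOne} = P_{LinkUp} in the reaction function: P_{NetOne} = 77 + (1/6)P_{NetOne}, so P_{NetOne} = 77 / (5/6) = 92.4.
q_{NetOne} = 312 − 3·92.4 + 92.4 = 127.2.

127.2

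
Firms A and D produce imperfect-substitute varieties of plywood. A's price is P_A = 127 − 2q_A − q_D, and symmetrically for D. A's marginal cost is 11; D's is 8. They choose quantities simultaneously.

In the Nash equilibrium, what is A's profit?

Firm A's profit: π = q_A(127 − 2q_A − q_D) − 11q_A.
∂π/∂q_A = 116 − 4q_A − q_D = 0 ⇒ q_A = 29 − 0.25q_D.
Similarly q_D = 29.75 − 0.25q_A.
Plugging q_D into A's best response: q_A = 29 − 0.25(29.75 − 0.25q_A) ⇒ 0.9375q_A = 21.5625, so q_A = 23.
Then q_D = 29.75 − 0.25·23 = 24.
P_A = 127 − 2·23 − 24 = 57.
Profit = (57 − 11)·23 = 1058.

1058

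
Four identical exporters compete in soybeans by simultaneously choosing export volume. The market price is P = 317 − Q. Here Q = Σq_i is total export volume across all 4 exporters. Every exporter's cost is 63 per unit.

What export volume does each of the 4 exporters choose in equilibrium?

50.8

A representative exporter's profit is π_i = q_i(317 − Q) − 63q_i, with Q = q_i + Σ_{j≠i} q_j.
First-order condition: 254 − 2q_i − Σ_{j≠i} q_j = 0.
Imposing symmetry (q_j = q for all j) turns Σ_{j≠i} q_j into 3q, so 254 = 5q and q = 50.8.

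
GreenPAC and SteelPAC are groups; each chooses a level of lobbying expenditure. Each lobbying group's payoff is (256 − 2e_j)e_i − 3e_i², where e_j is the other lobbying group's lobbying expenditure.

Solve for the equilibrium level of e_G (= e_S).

GreenPAC's payoff is (256 − 2e_S)e_G − 3e_G².
∂π/∂e_G = 256 − 2e_S − 6e_G = 0, so e_G = 128/3 − (1/3)e_S.
By symmetry e_S = e_G; substituting into the reaction function, (4/3)e_G = 128/3 and e_G = 32.

32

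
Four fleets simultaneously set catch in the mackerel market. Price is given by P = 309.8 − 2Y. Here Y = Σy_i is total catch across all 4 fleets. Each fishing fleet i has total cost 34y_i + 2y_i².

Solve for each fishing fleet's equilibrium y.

A representative fishing fleet's profit is π_i = y_i(309.8 − 2Y) − 34y_i − 2y_i², with Y = y_i + Σ_{j≠i} y_j.
First-order condition: 275.8 − 8y_i − 2Σ_{j≠i} y_j = 0.
In a symmetric equilibrium every fishing fleet chooses the same y, so Σ_{j≠i} y_j = 3y. The condition becomes 275.8 − 14y = 0, giving y = 275.8/14 = 19.7.

19.7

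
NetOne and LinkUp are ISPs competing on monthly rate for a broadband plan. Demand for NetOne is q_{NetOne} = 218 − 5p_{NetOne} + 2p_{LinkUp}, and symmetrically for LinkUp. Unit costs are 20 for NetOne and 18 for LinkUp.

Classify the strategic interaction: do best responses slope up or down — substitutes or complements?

strategic complements

NetOne's profit: π = (p_{NetOne} − 20)(218 − 5p_{NetOne} + 2p_{LinkUp}).
∂π/∂p_{NetOne} = 318 − 10p_{NetOne} + 2p_{LinkUp} = 0 ⇒ p_{NetOne} = 31.8 + 0.2p_{LinkUp}.
The best-response slope dp_{NetOne}/dp_{LinkUp} = 0.2 > 0: the reaction function is upward-sloping, so the choices are strategic complements.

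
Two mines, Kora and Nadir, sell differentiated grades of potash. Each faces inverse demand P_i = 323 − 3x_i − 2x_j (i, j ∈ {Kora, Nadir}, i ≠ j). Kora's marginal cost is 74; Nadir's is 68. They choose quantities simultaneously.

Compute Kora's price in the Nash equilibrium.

166.25

Mine Kora's profit: π = x_{Kora}(323 − 3x_{Kora} − 2x_{Nadir}) − 74x_{Kora}.
∂π/∂x_{Kora} = 249 − 6x_{Kora} − 2x_{Nadir} = 0 ⇒ x_{Kora} = 41.5 − (1/3)x_{Nadir}.
Similarly x_{Nadir} = 42.5 − (1/3)x_{Kora}.
Substituting the second reaction function into the first: x_{Kora} = 41.5 − (1/3)(42.5 − (1/3)x_{Kora}), which gives (8/9)x_{Kora} = 82/3 ⇒ x_{Kora} = 30.75.
Then x_{Nadir} = 42.5 − (1/3)·30.75 = 32.25.
P_{Kora} = 323 − 3·30.75 − 2·32.25 = 166.25.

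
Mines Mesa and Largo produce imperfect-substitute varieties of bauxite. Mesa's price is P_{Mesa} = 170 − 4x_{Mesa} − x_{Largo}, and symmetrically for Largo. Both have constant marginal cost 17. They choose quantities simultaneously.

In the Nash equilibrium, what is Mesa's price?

85

Mine Mesa's profit: π = x_{Mesa}(170 − 4x_{Mesa} − x_{Largo}) − 17x_{Mesa}.
∂π/∂x_{Mesa} = 153 − 8x_{Mesa} − x_{Largo} = 0 ⇒ x_{Mesa} = 19.125 − 0.125x_{Largo}.
By symmetry x_{Largo} = x_{Mesa}; substituting into the reaction function, 1.125x_{Mesa} = 19.125 and x_{Mesa} = 17.
P_{Mesa} = 170 − 4·17 − 17 = 85.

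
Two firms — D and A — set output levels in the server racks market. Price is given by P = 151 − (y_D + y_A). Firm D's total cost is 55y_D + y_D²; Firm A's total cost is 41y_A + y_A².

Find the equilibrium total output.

Firm D's profit: π = y_D(151 − (y_D + y_A)) − 55y_D − y_D².
∂π/∂y_D = 96 − 4y_D − y_A = 0, so y_D = 24 − 0.25y_A.
By the same steps for A: y_A = 27.5 − 0.25y_D.
Solving the two reaction functions simultaneously: (1 − (−0.25)(−0.25))y_D = 24 − 0.25·27.5, so 0.9375y_D = 17.125 and y_D = 274/15.
Then y_A = 27.5 − 0.25·(274/15) = 344/15.
Total output: 274/15 + 344/15 = 41.2.

41.2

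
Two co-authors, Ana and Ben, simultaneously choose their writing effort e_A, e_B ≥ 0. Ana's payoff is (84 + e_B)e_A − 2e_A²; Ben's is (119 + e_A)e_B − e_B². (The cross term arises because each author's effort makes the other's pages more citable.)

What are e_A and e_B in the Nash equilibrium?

Expanding Ana's payoff: 84e_A + e_Be_A − 2e_A².
∂π/∂e_A = 84 + e_B − 4e_A = 0, so e_A = 21 + 0.25e_B.
Likewise for Ben: e_B = 59.5 + 0.5e_A.
Plugging e_B into Ana's best response: e_A = 21 + 0.25(59.5 + 0.5e_A) ⇒ 0.875e_A = 35.875, so e_A = 41.
Then e_B = 59.5 + 0.5·41 = 80.

41, 80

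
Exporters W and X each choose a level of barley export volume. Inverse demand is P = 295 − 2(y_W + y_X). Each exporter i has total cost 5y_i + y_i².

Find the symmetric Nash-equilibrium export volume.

Exporter W's profit: π = y_W(295 − 2(y_W + y_X)) − 5y_W − y_W².
∂π/∂y_W = 290 − 6y_W − 2y_X = 0, so y_W = 145/3 − (1/3)y_X.
By symmetry y_X = y_W; substituting into the reaction function, (4/3)y_W = 145/3 and y_W = 36.25.

36.25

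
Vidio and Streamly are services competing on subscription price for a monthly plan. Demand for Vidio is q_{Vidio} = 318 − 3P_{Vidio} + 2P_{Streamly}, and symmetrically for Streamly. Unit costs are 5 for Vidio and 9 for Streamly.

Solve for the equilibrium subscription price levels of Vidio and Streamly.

84, 85.5

Vidio's profit: π = (P_{Vidio} − 5)(318 − 3P_{Vidio} + 2P_{Streamly}).
∂π/∂P_{Vidio} = 333 − 6P_{Vidio} + 2P_{Streamly} = 0 ⇒ P_{Vidio} = 55.5 + (1/3)P_{Streamly}.
Similarly P_{Streamly} = 57.5 + (1/3)P_{Vidio}.
Substituting the second reaction function into the first: P_{Vidio} = 55.5 + (1/3)(57.5 + (1/3)P_{Vidio}), which gives (8/9)P_{Vidio} = 224/3 ⇒ P_{Vidio} = 84.
Then P_{Streamly} = 57.5 + (1/3)·84 = 85.5.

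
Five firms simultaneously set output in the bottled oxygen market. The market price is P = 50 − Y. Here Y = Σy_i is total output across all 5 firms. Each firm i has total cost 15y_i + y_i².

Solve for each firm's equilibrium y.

4.375

A representative firm's profit is π_i = y_i(50 − Y) − 15y_i − y_i², with Y = y_i + Σ_{j≠i} y_j.
First-order condition: 35 − 4y_i − Σ_{j≠i} y_j = 0.
In a symmetric equilibrium every firm chooses the same y, so Σ_{j≠i} y_j = 4y. The condition becomes 35 − 8y = 0, giving y = 35/8 = 4.375.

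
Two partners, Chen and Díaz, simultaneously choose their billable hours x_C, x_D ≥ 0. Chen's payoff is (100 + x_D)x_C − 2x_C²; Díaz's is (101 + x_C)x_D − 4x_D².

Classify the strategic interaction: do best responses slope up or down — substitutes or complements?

Expanding Chen's payoff: 100x_C + x_Dx_C − 2x_C².
∂π/∂x_C = 100 + x_D − 4x_C = 0, so x_C = 25 + 0.25x_D.
The best-response slope dx_C/dx_D = 0.25 > 0: the reaction function is upward-sloping, so the choices are strategic complements.

strategic complements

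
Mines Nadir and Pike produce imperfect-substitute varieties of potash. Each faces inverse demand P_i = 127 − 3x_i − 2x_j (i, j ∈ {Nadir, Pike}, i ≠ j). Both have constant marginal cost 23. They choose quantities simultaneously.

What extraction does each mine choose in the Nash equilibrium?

Mine Nadir's profit: π = x_{Nadir}(127 − 3x_{Nadir} − 2x_{Pike}) − 23x_{Nadir}.
∂π/∂x_{Nadir} = 104 − 6x_{Nadir} − 2x_{Pike} = 0 ⇒ x_{Nadir} = 52/3 − (1/3)x_{Pike}.
Setting x_{Nadir} = x_{Pike} in the reaction function: x_{Nadir} = 52/3 − (1/3)x_{Nadir}, so x_{Nadir} = (52/3) / (4/3) = 13.

13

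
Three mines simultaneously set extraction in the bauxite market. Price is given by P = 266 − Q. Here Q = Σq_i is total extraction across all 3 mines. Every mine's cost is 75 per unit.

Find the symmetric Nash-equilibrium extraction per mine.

A representative mine's profit is π_i = q_i(266 − Q) − 75q_i, with Q = q_i + Σ_{j≠i} q_j.
First-order condition: 191 − 2q_i − Σ_{j≠i} q_j = 0.
With identical mines, set every q_j = q: then 191 − 2q − 2q = 0, i.e. q = 191/4 = 47.75.

47.75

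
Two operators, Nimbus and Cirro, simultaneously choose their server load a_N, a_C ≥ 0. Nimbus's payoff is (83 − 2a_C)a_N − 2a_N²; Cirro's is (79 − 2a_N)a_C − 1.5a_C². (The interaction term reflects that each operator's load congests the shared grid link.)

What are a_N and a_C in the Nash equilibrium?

11.375, 18.75

Expanding Nimbus's payoff: 83a_N − 2a_Ca_N − 2a_N².
∂π/∂a_N = 83 − 2a_C − 4a_N = 0, so a_N = 20.75 − 0.5a_C.
Likewise for Cirro: a_C = 79/3 − (2/3)a_N.
Solving the two reaction functions simultaneously: (1 − (−0.5)(−2/3))a_N = 20.75 − 0.5·(79/3), so (2/3)a_N = 91/12 and a_N = 11.375.
Then a_C = 79/3 − (2/3)·11.375 = 18.75.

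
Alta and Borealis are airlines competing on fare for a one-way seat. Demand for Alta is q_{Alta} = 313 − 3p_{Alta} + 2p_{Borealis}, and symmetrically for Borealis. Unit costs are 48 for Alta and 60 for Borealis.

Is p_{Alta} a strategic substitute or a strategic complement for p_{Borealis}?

strategic complements

Alta's profit: π = (p_{Alta} − 48)(313 − 3p_{Alta} + 2p_{Borealis}).
∂π/∂p_{Alta} = 457 − 6p_{Alta} + 2p_{Borealis} = 0 ⇒ p_{Alta} = 457/6 + (1/3)p_{Borealis}.
The best-response slope dp_{Alta}/dp_{Borealis} = 1/3 > 0: the reaction function is upward-sloping, so the choices are strategic complements.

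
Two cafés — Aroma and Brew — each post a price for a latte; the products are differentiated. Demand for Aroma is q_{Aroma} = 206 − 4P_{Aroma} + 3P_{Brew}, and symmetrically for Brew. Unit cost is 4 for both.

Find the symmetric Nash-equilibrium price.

Aroma's profit: π = (P_{Aroma} − 4)(206 − 4P_{Aroma} + 3P_{Brew}).
∂π/∂P_{Aroma} = 222 − 8P_{Aroma} + 3P_{Brew} = 0 ⇒ P_{Aroma} = 27.75 + 0.375P_{Brew}.
The game is symmetric, so in equilibrium P_{Brew} = P_{Aroma}: the reaction function gives 0.625P_{Aroma} = 27.75, hence P_{Aroma} = 44.4.

44.4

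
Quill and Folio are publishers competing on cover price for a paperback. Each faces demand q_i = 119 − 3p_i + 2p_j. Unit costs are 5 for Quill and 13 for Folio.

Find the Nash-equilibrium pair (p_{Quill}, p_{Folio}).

35, 38

Quill's profit: π = (p_{Quill} − 5)(119 − 3p_{Quill} + 2p_{Folio}).
∂π/∂p_{Quill} = 134 − 6p_{Quill} + 2p_{Folio} = 0 ⇒ p_{Quill} = 67/3 + (1/3)p_{Folio}.
Similarly p_{Folio} = 79/3 + (1/3)p_{Quill}.
Solving the two reaction functions simultaneously: (1 − (1/3)(1/3))p_{Quill} = 67/3 + (1/3)·(79/3), so (8/9)p_{Quill} = 280/9 and p_{Quill} = 35.
Then p_{Folio} = 79/3 + (1/3)·35 = 38.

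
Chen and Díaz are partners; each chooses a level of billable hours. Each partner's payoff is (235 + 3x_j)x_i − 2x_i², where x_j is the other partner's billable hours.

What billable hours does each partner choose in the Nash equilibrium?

Chen's payoff is (235 + 3x_D)x_C − 2x_C².
∂π/∂x_C = 235 + 3x_D − 4x_C = 0, so x_C = 58.75 + 0.75x_D.
Setting x_C = x_D in the reaction function: x_C = 58.75 + 0.75x_C, so x_C = 58.75 / 0.25 = 235.

235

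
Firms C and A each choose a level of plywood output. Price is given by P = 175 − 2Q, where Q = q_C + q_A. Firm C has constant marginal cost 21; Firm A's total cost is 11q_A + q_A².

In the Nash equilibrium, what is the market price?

Firm C's profit: π = q_C(175 − 2(q_C + q_A)) − 21q_C.
∂π/∂q_C = 154 − 4q_C − 2q_A = 0, so q_C = 38.5 − 0.5q_A.
For A: ∂π/∂q_A = 164 − 6q_A − 2q_C = 0 ⇒ q_A = 82/3 − (1/3)q_C.
Plugging q_A into C's best response: q_C = 38.5 − 0.5(82/3 − (1/3)q_C) ⇒ (5/6)q_C = 149/6, so q_C = 29.8.
Then q_A = 82/3 − (1/3)·29.8 = 17.4.
Equilibrium price: P = 175 − 2·47.2 = 80.6.

80.6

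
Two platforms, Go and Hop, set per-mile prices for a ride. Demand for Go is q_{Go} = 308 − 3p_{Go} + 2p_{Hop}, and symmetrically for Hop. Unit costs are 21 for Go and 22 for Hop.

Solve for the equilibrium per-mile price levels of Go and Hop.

Go's profit: π = (p_{Go} − 21)(308 − 3p_{Go} + 2p_{Hop}).
∂π/∂p_{Go} = 371 − 6p_{Go} + 2p_{Hop} = 0 ⇒ p_{Go} = 371/6 + (1/3)p_{Hop}.
Similarly p_{Hop} = 187/3 + (1/3)p_{Go}.
Substituting the second reaction function into the first: p_{Go} = 371/6 + (1/3)(187/3 + (1/3)p_{Go}), which gives (8/9)p_{Go} = 1487/18 ⇒ p_{Go} = 92.9375.
Then p_{Hop} = 187/3 + (1/3)·92.9375 = 93.3125.

92.9375, 93.3125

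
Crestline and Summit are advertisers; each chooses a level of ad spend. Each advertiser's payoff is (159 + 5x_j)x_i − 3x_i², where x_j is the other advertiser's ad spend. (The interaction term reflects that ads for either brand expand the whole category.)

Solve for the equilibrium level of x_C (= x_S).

Crestline's payoff is (159 + 5x_S)x_C − 3x_C².
∂π/∂x_C = 159 + 5x_S − 6x_C = 0, so x_C = 26.5 + (5/6)x_S.
The game is symmetric, so in equilibrium x_S = x_C: the reaction function gives (1/6)x_C = 26.5, hence x_C = 159.

159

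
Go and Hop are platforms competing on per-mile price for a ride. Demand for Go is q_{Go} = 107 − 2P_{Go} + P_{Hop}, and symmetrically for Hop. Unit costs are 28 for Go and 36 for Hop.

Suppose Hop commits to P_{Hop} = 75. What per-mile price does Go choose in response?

Go's profit: π = (P_{Go} − 28)(107 − 2P_{Go} + P_{Hop}).
∂π/∂P_{Go} = 163 − 4P_{Go} + P_{Hop} = 0 ⇒ P_{Go} = 40.75 + 0.25P_{Hop}.
At P_{Hop} = 75: P_{Go} = 40.75 + 0.25·75 = 59.5.

59.5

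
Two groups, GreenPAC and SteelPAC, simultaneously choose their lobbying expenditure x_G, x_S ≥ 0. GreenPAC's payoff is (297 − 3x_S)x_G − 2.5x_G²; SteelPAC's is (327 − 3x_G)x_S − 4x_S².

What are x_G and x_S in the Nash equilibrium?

Expanding GreenPAC's payoff: 297x_G − 3x_Sx_G − 2.5x_G².
∂π/∂x_G = 297 − 3x_S − 5x_G = 0, so x_G = 59.4 − 0.6x_S.
Likewise for SteelPAC: x_S = 40.875 − 0.375x_G.
Solving the two reaction functions simultaneously: (1 − (−0.6)(−0.375))x_G = 59.4 − 0.6·40.875, so 0.775x_G = 34.875 and x_G = 45.
Then x_S = 40.875 − 0.375·45 = 24.

45, 24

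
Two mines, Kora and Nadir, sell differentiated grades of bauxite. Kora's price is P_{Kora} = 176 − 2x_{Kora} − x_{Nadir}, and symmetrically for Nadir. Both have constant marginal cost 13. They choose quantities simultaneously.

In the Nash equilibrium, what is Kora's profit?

Mine Kora's profit: π = x_{Kora}(176 − 2x_{Kora} − x_{Nadir}) − 13x_{Kora}.
∂π/∂x_{Kora} = 163 − 4x_{Kora} − x_{Nadir} = 0 ⇒ x_{Kora} = 40.75 − 0.25x_{Nadir}.
Setting x_{Kora} = x_{Nadir} in the reaction function: x_{Kora} = 40.75 − 0.25x_{Kora}, so x_{Kora} = 40.75 / 1.25 = 32.6.
P_{Kora} = 176 − 2·32.6 − 32.6 = 78.2.
Profit = (78.2 − 13)·32.6 = 2125.52.

2125.52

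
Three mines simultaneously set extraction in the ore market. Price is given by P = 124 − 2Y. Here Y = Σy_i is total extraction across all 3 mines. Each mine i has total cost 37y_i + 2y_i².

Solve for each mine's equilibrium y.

A representative mine's profit is π_i = y_i(124 − 2Y) − 37y_i − 2y_i², with Y = y_i + Σ_{j≠i} y_j.
First-order condition: 87 − 8y_i − 2Σ_{j≠i} y_j = 0.
In a symmetric equilibrium every mine chooses the same y, so Σ_{j≠i} y_j = 2y. The condition becomes 87 − 12y = 0, giving y = 87/12 = 7.25.

7.25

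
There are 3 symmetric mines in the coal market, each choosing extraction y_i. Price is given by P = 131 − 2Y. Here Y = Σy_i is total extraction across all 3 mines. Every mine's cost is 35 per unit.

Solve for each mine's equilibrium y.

12

A representative mine's profit is π_i = y_i(131 − 2Y) − 35y_i, with Y = y_i + Σ_{j≠i} y_j.
First-order condition: 96 − 4y_i − 2Σ_{j≠i} y_j = 0.
Imposing symmetry (y_j = y for all j) turns Σ_{j≠i} y_j into 2y, so 96 = 8y and y = 12.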